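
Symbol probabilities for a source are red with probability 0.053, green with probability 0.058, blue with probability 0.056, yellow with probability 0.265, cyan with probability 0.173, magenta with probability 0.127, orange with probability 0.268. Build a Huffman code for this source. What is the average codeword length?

2.57 bits/symbol

Repeatedly combine the two least-probable nodes; the expected code length is the sum of the merged weights.
merge 53/1000 + 7/125 → 109/1000
merge 29/500 + 109/1000 → 167/1000
merge 127/1000 + 167/1000 → 147/500
merge 173/1000 + 53/200 → 219/500
merge 67/250 + 147/500 → 281/500
merge 219/500 + 281/500 → 1
L = 109/1000 + 167/1000 + 147/500 + 219/500 + 281/500 + 1 = 257/100 = 2.57 bits/symbol.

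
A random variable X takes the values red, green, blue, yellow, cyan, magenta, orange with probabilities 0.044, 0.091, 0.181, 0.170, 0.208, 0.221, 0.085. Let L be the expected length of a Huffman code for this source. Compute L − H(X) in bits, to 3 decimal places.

Entropy H = −Σ p log₂ p ≈ 2.6487 bits.
Huffman merges: 11/250+17/200→129/1000; 91/1000+129/1000→11/50; 17/100+181/1000→351/1000; 26/125+11/50→107/250; 221/1000+351/1000→143/250; 107/250+143/250→1. L = 27/10 ≈ 2.7000.
L − H = 2.7000 − 2.6487 = 0.051 bits.

0.051 bits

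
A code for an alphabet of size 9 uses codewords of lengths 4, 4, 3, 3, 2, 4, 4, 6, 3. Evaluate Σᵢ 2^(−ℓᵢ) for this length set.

With common denominator 2^6 = 64: Σ 2^(−ℓᵢ) = 4/64 + 4/64 + 8/64 + 8/64 + 16/64 + 4/64 + 4/64 + 1/64 + 8/64 = 57/64 = 0.890625.

0.890625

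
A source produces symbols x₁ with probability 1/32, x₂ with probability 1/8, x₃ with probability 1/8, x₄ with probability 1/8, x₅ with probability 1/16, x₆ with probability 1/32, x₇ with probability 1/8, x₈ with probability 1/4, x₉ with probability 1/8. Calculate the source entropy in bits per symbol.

2.9375 bits

Each probability is a power of 1/2, so log₂(1/p) is an integer.
H = Σ p·log₂(1/p) = 1/32·5 + 1/8·3 + 1/8·3 + 1/8·3 + 1/16·4 + 1/32·5 + 1/8·3 + 1/4·2 + 1/8·3 = 2.9375 bits.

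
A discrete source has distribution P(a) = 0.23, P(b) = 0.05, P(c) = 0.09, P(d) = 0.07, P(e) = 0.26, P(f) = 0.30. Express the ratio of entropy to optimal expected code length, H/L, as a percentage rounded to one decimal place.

Entropy H = −Σ p log₂ p ≈ 2.3114 bits.
Huffman merges: 1/20+7/100→3/25; 9/100+3/25→21/100; 21/100+23/100→11/25; 13/50+3/10→14/25; 11/25+14/25→1. L = 233/100 ≈ 2.3300.
Efficiency = H/L = 2.3114/2.3300 = 99.2%.

99.2%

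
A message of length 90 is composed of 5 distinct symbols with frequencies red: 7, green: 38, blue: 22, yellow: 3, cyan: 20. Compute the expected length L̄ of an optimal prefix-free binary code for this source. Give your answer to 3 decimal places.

Probabilities are the counts divided by 90.
Repeatedly combine the two least-probable nodes; the expected code length is the sum of the merged weights.
merge 1/30 + 7/90 → 1/9
merge 1/9 + 2/9 → 1/3
merge 11/45 + 1/3 → 26/45
merge 19/45 + 26/45 → 1
L = 1/9 + 1/3 + 26/45 + 1 = 91/45 ≈ 2.022 bits/symbol.

2.022 bits/symbol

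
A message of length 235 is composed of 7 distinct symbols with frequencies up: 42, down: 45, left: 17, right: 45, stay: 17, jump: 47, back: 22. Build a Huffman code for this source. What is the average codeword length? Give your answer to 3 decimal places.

2.753 bits/symbol

Probabilities are the counts divided by 235.
Repeatedly combine the two least-probable nodes; the expected code length is the sum of the merged weights.
merge 17/235 + 17/235 → 34/235
merge 22/235 + 34/235 → 56/235
merge 42/235 + 9/47 → 87/235
merge 9/47 + 1/5 → 92/235
merge 56/235 + 87/235 → 143/235
merge 92/235 + 143/235 → 1
L = 34/235 + 56/235 + 87/235 + 92/235 + 143/235 + 1 = 647/235 ≈ 2.753 bits/symbol.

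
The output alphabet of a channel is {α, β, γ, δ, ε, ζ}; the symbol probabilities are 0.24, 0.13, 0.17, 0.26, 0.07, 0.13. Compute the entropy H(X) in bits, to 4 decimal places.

H = −Σ pᵢ log₂ pᵢ.
−0.24·log₂(0.24) = 0.4941
−0.13·log₂(0.13) = 0.3826
−0.17·log₂(0.17) = 0.4346
−0.26·log₂(0.26) = 0.5053
−0.07·log₂(0.07) = 0.2686
−0.13·log₂(0.13) = 0.3826
Sum ≈ 2.4679 → 2.4679 bits.

2.4679 bits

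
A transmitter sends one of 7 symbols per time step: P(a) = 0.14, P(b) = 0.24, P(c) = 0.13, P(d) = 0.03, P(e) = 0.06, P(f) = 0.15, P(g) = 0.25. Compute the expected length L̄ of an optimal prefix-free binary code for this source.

Repeatedly combine the two least-probable nodes; the expected code length is the sum of the merged weights.
merge 3/100 + 3/50 → 9/100
merge 9/100 + 13/100 → 11/50
merge 7/50 + 3/20 → 29/100
merge 11/50 + 6/25 → 23/50
merge 1/4 + 29/100 → 27/50
merge 23/50 + 27/50 → 1
L = 9/100 + 11/50 + 29/100 + 23/50 + 27/50 + 1 = 13/5 = 2.6 bits/symbol.

2.6 bits/symbol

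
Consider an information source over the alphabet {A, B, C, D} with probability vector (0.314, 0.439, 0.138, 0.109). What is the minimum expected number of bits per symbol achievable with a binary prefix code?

1.808 bits/symbol

Repeatedly combine the two least-probable nodes; the expected code length is the sum of the merged weights.
merge 109/1000 + 69/500 → 247/1000
merge 247/1000 + 157/500 → 561/1000
merge 439/1000 + 561/1000 → 1
L = 247/1000 + 561/1000 + 1 = 226/125 = 1.808 bits/symbol.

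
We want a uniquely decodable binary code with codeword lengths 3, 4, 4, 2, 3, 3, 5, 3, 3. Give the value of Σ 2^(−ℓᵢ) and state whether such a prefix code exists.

1.03125; no

With common denominator 2^5 = 32: Σ 2^(−ℓᵢ) = 4/32 + 2/32 + 2/32 + 8/32 + 4/32 + 4/32 + 1/32 + 4/32 + 4/32 = 33/32 = 1.03125.
Kraft's inequality requires Σ ≤ 1; here Σ = 1.03125 > 1, so no such prefix code exists.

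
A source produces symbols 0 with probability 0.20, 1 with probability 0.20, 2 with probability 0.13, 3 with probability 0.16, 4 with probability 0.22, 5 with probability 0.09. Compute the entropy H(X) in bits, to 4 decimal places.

H = −Σ pᵢ log₂ pᵢ.
−0.20·log₂(0.20) = 0.4644
−0.20·log₂(0.20) = 0.4644
−0.13·log₂(0.13) = 0.3826
−0.16·log₂(0.16) = 0.4230
−0.22·log₂(0.22) = 0.4806
−0.09·log₂(0.09) = 0.3127
Sum ≈ 2.5277 → 2.5277 bits.

2.5277 bits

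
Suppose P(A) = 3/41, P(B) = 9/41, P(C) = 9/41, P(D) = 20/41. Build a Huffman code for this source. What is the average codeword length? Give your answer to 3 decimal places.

1.805 bits/symbol

Repeatedly combine the two least-probable nodes; the expected code length is the sum of the merged weights.
merge 3/41 + 9/41 → 12/41
merge 9/41 + 12/41 → 21/41
merge 20/41 + 21/41 → 1
L = 12/41 + 21/41 + 1 = 74/41 ≈ 1.805 bits/symbol.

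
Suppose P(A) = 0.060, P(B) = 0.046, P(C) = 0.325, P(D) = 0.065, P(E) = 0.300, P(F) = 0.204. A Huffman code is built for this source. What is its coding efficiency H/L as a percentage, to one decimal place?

Entropy H = −Σ p log₂ p ≈ 2.2201 bits.
Huffman merges: 23/500+3/50→53/500; 13/200+53/500→171/1000; 171/1000+51/250→3/8; 3/10+13/40→5/8; 3/8+5/8→1. L = 2277/1000 ≈ 2.2770.
Efficiency = H/L = 2.2201/2.2770 = 97.5%.

97.5%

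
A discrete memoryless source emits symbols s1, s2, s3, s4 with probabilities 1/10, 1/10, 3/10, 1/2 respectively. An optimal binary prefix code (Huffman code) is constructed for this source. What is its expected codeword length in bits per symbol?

Repeatedly combine the two least-probable nodes; the expected code length is the sum of the merged weights.
merge 1/10 + 1/10 → 1/5
merge 1/5 + 3/10 → 1/2
merge 1/2 + 1/2 → 1
L = 1/5 + 1/2 + 1 = 17/10 = 1.7 bits/symbol.

1.7 bits/symbol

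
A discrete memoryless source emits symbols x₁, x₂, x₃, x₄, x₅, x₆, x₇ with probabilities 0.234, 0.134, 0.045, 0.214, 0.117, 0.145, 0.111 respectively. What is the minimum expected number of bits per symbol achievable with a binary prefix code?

2.708 bits/symbol

Repeatedly combine the two least-probable nodes; the expected code length is the sum of the merged weights.
merge 9/200 + 111/1000 → 39/250
merge 117/1000 + 67/500 → 251/1000
merge 29/200 + 39/250 → 301/1000
merge 107/500 + 117/500 → 56/125
merge 251/1000 + 301/1000 → 69/125
merge 56/125 + 69/125 → 1
L = 39/250 + 251/1000 + 301/1000 + 56/125 + 69/125 + 1 = 677/250 = 2.708 bits/symbol.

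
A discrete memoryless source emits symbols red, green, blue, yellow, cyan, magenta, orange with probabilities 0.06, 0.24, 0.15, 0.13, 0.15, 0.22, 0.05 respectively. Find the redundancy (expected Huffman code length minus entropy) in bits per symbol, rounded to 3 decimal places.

Entropy H = −Σ p log₂ p ≈ 2.6381 bits.
Huffman merges: 1/20+3/50→11/100; 11/100+13/100→6/25; 3/20+3/20→3/10; 11/50+6/25→23/50; 6/25+3/10→27/50; 23/50+27/50→1. L = 53/20 ≈ 2.6500.
L − H = 2.6500 − 2.6381 = 0.012 bits.

0.012 bits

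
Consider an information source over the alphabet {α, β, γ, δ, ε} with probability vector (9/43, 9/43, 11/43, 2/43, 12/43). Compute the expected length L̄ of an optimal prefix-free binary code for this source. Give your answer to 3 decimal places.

Repeatedly combine the two least-probable nodes; the expected code length is the sum of the merged weights.
merge 2/43 + 9/43 → 11/43
merge 9/43 + 11/43 → 20/43
merge 11/43 + 12/43 → 23/43
merge 20/43 + 23/43 → 1
L = 11/43 + 20/43 + 23/43 + 1 = 97/43 ≈ 2.256 bits/symbol.

2.256 bits/symbol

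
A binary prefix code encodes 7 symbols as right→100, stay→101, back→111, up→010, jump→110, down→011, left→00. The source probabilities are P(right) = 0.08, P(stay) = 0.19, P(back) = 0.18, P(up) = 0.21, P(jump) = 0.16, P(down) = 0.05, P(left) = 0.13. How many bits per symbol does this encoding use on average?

L̄ = Σ pᵢ·ℓᵢ = 0.08·3 + 0.19·3 + 0.18·3 + 0.21·3 + 0.16·3 + 0.05·3 + 0.13·2 = 2.87 bits/symbol.

2.87 bits/symbol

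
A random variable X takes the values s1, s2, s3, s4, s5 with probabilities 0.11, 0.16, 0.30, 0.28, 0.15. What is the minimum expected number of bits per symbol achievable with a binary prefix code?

2.26 bits/symbol

Repeatedly combine the two least-probable nodes; the expected code length is the sum of the merged weights.
merge 11/100 + 3/20 → 13/50
merge 4/25 + 13/50 → 21/50
merge 7/25 + 3/10 → 29/50
merge 21/50 + 29/50 → 1
L = 13/50 + 21/50 + 29/50 + 1 = 113/50 = 2.26 bits/symbol.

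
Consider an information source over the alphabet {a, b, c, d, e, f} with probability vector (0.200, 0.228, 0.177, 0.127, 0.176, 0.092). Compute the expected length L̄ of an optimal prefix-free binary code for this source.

2.572 bits/symbol

Repeatedly combine the two least-probable nodes; the expected code length is the sum of the merged weights.
merge 23/250 + 127/1000 → 219/1000
merge 22/125 + 177/1000 → 353/1000
merge 1/5 + 219/1000 → 419/1000
merge 57/250 + 353/1000 → 581/1000
merge 419/1000 + 581/1000 → 1
L = 219/1000 + 353/1000 + 419/1000 + 581/1000 + 1 = 643/250 = 2.572 bits/symbol.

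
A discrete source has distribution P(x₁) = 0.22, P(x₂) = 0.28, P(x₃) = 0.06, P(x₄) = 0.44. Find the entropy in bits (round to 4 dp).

H = −Σ pᵢ log₂ pᵢ.
−0.22·log₂(0.22) = 0.4806
−0.28·log₂(0.28) = 0.5142
−0.06·log₂(0.06) = 0.2435
−0.44·log₂(0.44) = 0.5211
Sum ≈ 1.7595 → 1.7595 bits.

1.7595 bits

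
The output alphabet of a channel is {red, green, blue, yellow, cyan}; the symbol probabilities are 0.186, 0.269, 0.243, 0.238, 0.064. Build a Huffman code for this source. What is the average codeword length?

Repeatedly combine the two least-probable nodes; the expected code length is the sum of the merged weights.
merge 8/125 + 93/500 → 1/4
merge 119/500 + 243/1000 → 481/1000
merge 1/4 + 269/1000 → 519/1000
merge 481/1000 + 519/1000 → 1
L = 1/4 + 481/1000 + 519/1000 + 1 = 9/4 = 2.25 bits/symbol.

2.25 bits/symbol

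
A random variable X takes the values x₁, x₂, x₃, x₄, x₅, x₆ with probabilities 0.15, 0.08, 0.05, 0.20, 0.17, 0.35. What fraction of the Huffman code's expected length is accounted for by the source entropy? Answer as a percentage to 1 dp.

97.4%

Entropy H = −Σ p log₂ p ≈ 2.3472 bits.
Huffman merges: 1/20+2/25→13/100; 13/100+3/20→7/25; 17/100+1/5→37/100; 7/25+7/20→63/100; 37/100+63/100→1. L = 241/100 ≈ 2.4100.
Efficiency = H/L = 2.3472/2.4100 = 97.4%.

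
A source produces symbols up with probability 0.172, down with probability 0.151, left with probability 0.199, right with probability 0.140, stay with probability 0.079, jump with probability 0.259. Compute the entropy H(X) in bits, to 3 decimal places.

2.503 bits

H = −Σ pᵢ log₂ pᵢ.
−0.172·log₂(0.172) = 0.4368
−0.151·log₂(0.151) = 0.4118
−0.199·log₂(0.199) = 0.4635
−0.140·log₂(0.140) = 0.3971
−0.079·log₂(0.079) = 0.2893
−0.259·log₂(0.259) = 0.5048
Sum ≈ 2.5033 → 2.503 bits.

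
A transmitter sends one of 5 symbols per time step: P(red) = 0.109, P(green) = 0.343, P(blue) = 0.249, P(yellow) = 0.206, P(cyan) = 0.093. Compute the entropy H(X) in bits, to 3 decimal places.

H = −Σ pᵢ log₂ pᵢ.
−0.109·log₂(0.109) = 0.3485
−0.343·log₂(0.343) = 0.5295
−0.249·log₂(0.249) = 0.4994
−0.206·log₂(0.206) = 0.4695
−0.093·log₂(0.093) = 0.3187
Sum ≈ 2.1657 → 2.166 bits.

2.166 bits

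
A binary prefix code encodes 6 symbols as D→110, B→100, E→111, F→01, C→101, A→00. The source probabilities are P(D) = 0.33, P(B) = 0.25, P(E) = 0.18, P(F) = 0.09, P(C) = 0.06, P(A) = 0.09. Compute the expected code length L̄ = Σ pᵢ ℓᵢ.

2.82 bits/symbol

L̄ = Σ pᵢ·ℓᵢ = 0.33·3 + 0.25·3 + 0.18·3 + 0.09·2 + 0.06·3 + 0.09·2 = 2.82 bits/symbol.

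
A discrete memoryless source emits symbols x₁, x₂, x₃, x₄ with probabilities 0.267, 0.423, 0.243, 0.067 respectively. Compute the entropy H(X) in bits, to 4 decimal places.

1.7910 bits

H = −Σ pᵢ log₂ pᵢ.
−0.267·log₂(0.267) = 0.5087
−0.423·log₂(0.423) = 0.5251
−0.243·log₂(0.243) = 0.4960
−0.067·log₂(0.067) = 0.2613
Sum ≈ 1.7910 → 1.7910 bits.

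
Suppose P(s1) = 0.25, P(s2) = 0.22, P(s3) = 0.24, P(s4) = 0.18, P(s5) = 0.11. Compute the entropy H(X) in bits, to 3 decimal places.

H = −Σ pᵢ log₂ pᵢ.
−0.25·log₂(0.25) = 0.5000
−0.22·log₂(0.22) = 0.4806
−0.24·log₂(0.24) = 0.4941
−0.18·log₂(0.18) = 0.4453
−0.11·log₂(0.11) = 0.3503
Sum ≈ 2.2703 → 2.270 bits.

2.270 bits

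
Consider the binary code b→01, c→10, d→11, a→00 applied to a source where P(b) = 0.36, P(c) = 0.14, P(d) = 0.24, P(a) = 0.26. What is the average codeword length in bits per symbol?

2 bits/symbol

L̄ = Σ pᵢ·ℓᵢ = 0.36·2 + 0.14·2 + 0.24·2 + 0.26·2 = 2 bits/symbol.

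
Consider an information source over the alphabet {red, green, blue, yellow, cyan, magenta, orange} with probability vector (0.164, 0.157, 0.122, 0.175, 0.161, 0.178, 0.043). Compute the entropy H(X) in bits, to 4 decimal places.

2.7201 bits

H = −Σ pᵢ log₂ pᵢ.
−0.164·log₂(0.164) = 0.4278
−0.157·log₂(0.157) = 0.4194
−0.122·log₂(0.122) = 0.3703
−0.175·log₂(0.175) = 0.4401
−0.161·log₂(0.161) = 0.4242
−0.178·log₂(0.178) = 0.4432
−0.043·log₂(0.043) = 0.1952
Sum ≈ 2.7201 → 2.7201 bits.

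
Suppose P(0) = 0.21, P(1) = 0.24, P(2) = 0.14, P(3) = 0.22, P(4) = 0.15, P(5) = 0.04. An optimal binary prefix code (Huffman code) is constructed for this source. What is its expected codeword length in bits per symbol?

2.51 bits/symbol

Repeatedly combine the two least-probable nodes; the expected code length is the sum of the merged weights.
merge 1/25 + 7/50 → 9/50
merge 3/20 + 9/50 → 33/100
merge 21/100 + 11/50 → 43/100
merge 6/25 + 33/100 → 57/100
merge 43/100 + 57/100 → 1
L = 9/50 + 33/100 + 43/100 + 57/100 + 1 = 251/100 = 2.51 bits/symbol.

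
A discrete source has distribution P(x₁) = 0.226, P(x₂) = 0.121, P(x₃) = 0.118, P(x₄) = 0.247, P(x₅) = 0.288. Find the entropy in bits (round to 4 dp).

H = −Σ pᵢ log₂ pᵢ.
−0.226·log₂(0.226) = 0.4849
−0.121·log₂(0.121) = 0.3687
−0.118·log₂(0.118) = 0.3638
−0.247·log₂(0.247) = 0.4983
−0.288·log₂(0.288) = 0.5172
Sum ≈ 2.2329 → 2.2329 bits.

2.2329 bits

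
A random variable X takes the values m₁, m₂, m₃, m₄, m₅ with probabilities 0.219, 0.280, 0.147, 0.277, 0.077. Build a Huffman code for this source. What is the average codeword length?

2.224 bits/symbol

Repeatedly combine the two least-probable nodes; the expected code length is the sum of the merged weights.
merge 77/1000 + 147/1000 → 28/125
merge 219/1000 + 28/125 → 443/1000
merge 277/1000 + 7/25 → 557/1000
merge 443/1000 + 557/1000 → 1
L = 28/125 + 443/1000 + 557/1000 + 1 = 278/125 = 2.224 bits/symbol.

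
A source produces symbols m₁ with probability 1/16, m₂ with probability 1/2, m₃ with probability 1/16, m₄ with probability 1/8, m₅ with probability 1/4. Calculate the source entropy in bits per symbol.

Each probability is a power of 1/2, so log₂(1/p) is an integer.
H = Σ p·log₂(1/p) = 1/16·4 + 1/2·1 + 1/16·4 + 1/8·3 + 1/4·2 = 1.875 bits.

1.875 bits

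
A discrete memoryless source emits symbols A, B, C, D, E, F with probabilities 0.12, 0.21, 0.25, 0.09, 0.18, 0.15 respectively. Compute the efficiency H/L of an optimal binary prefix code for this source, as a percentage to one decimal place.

Entropy H = −Σ p log₂ p ≈ 2.5084 bits.
Huffman merges: 9/100+3/25→21/100; 3/20+9/50→33/100; 21/100+21/100→21/50; 1/4+33/100→29/50; 21/50+29/50→1. L = 127/50 ≈ 2.5400.
Efficiency = H/L = 2.5084/2.5400 = 98.8%.

98.8%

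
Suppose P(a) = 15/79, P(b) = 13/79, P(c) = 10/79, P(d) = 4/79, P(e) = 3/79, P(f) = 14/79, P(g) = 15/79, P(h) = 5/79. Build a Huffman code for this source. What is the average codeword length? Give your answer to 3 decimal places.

Repeatedly combine the two least-probable nodes; the expected code length is the sum of the merged weights.
merge 3/79 + 4/79 → 7/79
merge 5/79 + 7/79 → 12/79
merge 10/79 + 12/79 → 22/79
merge 13/79 + 14/79 → 27/79
merge 15/79 + 15/79 → 30/79
merge 22/79 + 27/79 → 49/79
merge 30/79 + 49/79 → 1
L = 7/79 + 12/79 + 22/79 + 27/79 + 30/79 + 49/79 + 1 = 226/79 ≈ 2.861 bits/symbol.

2.861 bits/symbol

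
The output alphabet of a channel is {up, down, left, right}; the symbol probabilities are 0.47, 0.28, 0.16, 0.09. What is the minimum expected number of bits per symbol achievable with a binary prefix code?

Repeatedly combine the two least-probable nodes; the expected code length is the sum of the merged weights.
merge 9/100 + 4/25 → 1/4
merge 1/4 + 7/25 → 53/100
merge 47/100 + 53/100 → 1
L = 1/4 + 53/100 + 1 = 89/50 = 1.78 bits/symbol.

1.78 bits/symbol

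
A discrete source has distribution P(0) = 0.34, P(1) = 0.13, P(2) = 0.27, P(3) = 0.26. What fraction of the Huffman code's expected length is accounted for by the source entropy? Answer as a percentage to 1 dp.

Entropy H = −Σ p log₂ p ≈ 1.9271 bits.
Huffman merges: 13/100+13/50→39/100; 27/100+17/50→61/100; 39/100+61/100→1. L = 2 ≈ 2.0000.
Efficiency = H/L = 1.9271/2.0000 = 96.4%.

96.4%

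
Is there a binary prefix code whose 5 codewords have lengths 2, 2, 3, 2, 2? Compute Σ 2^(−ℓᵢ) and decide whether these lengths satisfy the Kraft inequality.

With common denominator 2^3 = 8: Σ 2^(−ℓᵢ) = 2/8 + 2/8 + 1/8 + 2/8 + 2/8 = 9/8 = 1.125.
Kraft's inequality requires Σ ≤ 1; here Σ = 1.125 > 1, so no such prefix code exists.

1.125; no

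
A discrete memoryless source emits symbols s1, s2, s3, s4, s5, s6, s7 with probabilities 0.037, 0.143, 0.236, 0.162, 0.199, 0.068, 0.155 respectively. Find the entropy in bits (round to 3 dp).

2.638 bits

H = −Σ pᵢ log₂ pᵢ.
−0.037·log₂(0.037) = 0.1760
−0.143·log₂(0.143) = 0.4012
−0.236·log₂(0.236) = 0.4916
−0.162·log₂(0.162) = 0.4254
−0.199·log₂(0.199) = 0.4635
−0.068·log₂(0.068) = 0.2637
−0.155·log₂(0.155) = 0.4169
Sum ≈ 2.6384 → 2.638 bits.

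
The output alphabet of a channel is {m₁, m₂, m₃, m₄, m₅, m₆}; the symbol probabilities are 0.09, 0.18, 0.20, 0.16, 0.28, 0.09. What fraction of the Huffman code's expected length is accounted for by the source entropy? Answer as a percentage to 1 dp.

Entropy H = −Σ p log₂ p ≈ 2.4722 bits.
Huffman merges: 9/100+9/100→9/50; 4/25+9/50→17/50; 9/50+1/5→19/50; 7/25+17/50→31/50; 19/50+31/50→1. L = 63/25 ≈ 2.5200.
Efficiency = H/L = 2.4722/2.5200 = 98.1%.

98.1%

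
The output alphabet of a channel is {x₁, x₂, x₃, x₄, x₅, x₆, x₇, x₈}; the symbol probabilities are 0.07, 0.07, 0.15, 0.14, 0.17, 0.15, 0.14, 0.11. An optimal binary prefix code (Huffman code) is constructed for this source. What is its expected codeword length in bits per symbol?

2.97 bits/symbol

Repeatedly combine the two least-probable nodes; the expected code length is the sum of the merged weights.
merge 7/100 + 7/100 → 7/50
merge 11/100 + 7/50 → 1/4
merge 7/50 + 7/50 → 7/25
merge 3/20 + 3/20 → 3/10
merge 17/100 + 1/4 → 21/50
merge 7/25 + 3/10 → 29/50
merge 21/50 + 29/50 → 1
L = 7/50 + 1/4 + 7/25 + 3/10 + 21/50 + 29/50 + 1 = 297/100 = 2.97 bits/symbol.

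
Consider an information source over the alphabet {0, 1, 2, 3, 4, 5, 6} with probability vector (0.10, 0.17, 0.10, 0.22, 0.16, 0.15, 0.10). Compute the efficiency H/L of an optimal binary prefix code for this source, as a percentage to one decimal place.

98.8%

Entropy H = −Σ p log₂ p ≈ 2.7453 bits.
Huffman merges: 1/10+1/10→1/5; 1/10+3/20→1/4; 4/25+17/100→33/100; 1/5+11/50→21/50; 1/4+33/100→29/50; 21/50+29/50→1. L = 139/50 ≈ 2.7800.
Efficiency = H/L = 2.7453/2.7800 = 98.8%.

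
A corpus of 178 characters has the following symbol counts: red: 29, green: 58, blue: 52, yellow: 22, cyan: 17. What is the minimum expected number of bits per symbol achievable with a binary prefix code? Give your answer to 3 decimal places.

2.219 bits/symbol

Probabilities are the counts divided by 178.
Repeatedly combine the two least-probable nodes; the expected code length is the sum of the merged weights.
merge 17/178 + 11/89 → 39/178
merge 29/178 + 39/178 → 34/89
merge 26/89 + 29/89 → 55/89
merge 34/89 + 55/89 → 1
L = 39/178 + 34/89 + 55/89 + 1 = 395/178 ≈ 2.219 bits/symbol.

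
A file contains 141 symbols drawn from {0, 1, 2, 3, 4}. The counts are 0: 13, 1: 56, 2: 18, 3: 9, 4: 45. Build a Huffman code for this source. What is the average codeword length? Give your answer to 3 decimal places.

Probabilities are the counts divided by 141.
Repeatedly combine the two least-probable nodes; the expected code length is the sum of the merged weights.
merge 3/47 + 13/141 → 22/141
merge 6/47 + 22/141 → 40/141
merge 40/141 + 15/47 → 85/141
merge 56/141 + 85/141 → 1
L = 22/141 + 40/141 + 85/141 + 1 = 96/47 ≈ 2.043 bits/symbol.

2.043 bits/symbol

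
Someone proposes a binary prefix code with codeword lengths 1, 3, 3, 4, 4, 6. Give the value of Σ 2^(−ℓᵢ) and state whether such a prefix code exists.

0.890625; yes

With common denominator 2^6 = 64: Σ 2^(−ℓᵢ) = 32/64 + 8/64 + 8/64 + 4/64 + 4/64 + 1/64 = 57/64 = 0.890625.
Kraft's inequality requires Σ ≤ 1; here Σ = 0.890625 ≤ 1, so such a prefix code exists.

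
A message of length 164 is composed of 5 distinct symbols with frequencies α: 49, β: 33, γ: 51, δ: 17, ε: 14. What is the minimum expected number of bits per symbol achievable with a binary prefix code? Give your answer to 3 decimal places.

Probabilities are the counts divided by 164.
Repeatedly combine the two least-probable nodes; the expected code length is the sum of the merged weights.
merge 7/82 + 17/164 → 31/164
merge 31/164 + 33/164 → 16/41
merge 49/164 + 51/164 → 25/41
merge 16/41 + 25/41 → 1
L = 31/164 + 16/41 + 25/41 + 1 = 359/164 ≈ 2.189 bits/symbol.

2.189 bits/symbol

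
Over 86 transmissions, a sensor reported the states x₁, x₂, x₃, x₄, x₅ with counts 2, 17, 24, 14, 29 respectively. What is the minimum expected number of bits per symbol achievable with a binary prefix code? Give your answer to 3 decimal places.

2.186 bits/symbol

Probabilities are the counts divided by 86.
Repeatedly combine the two least-probable nodes; the expected code length is the sum of the merged weights.
merge 1/43 + 7/43 → 8/43
merge 8/43 + 17/86 → 33/86
merge 12/43 + 29/86 → 53/86
merge 33/86 + 53/86 → 1
L = 8/43 + 33/86 + 53/86 + 1 = 94/43 ≈ 2.186 bits/symbol.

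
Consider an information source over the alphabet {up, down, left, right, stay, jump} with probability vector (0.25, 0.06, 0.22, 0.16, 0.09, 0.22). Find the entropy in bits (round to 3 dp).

2.440 bits

H = −Σ pᵢ log₂ pᵢ.
−0.25·log₂(0.25) = 0.5000
−0.06·log₂(0.06) = 0.2435
−0.22·log₂(0.22) = 0.4806
−0.16·log₂(0.16) = 0.4230
−0.09·log₂(0.09) = 0.3127
−0.22·log₂(0.22) = 0.4806
Sum ≈ 2.4404 → 2.440 bits.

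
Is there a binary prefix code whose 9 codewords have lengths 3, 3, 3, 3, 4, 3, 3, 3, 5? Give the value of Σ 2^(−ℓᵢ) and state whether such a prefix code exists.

0.96875; yes

With common denominator 2^5 = 32: Σ 2^(−ℓᵢ) = 4/32 + 4/32 + 4/32 + 4/32 + 2/32 + 4/32 + 4/32 + 4/32 + 1/32 = 31/32 = 0.96875.
Kraft's inequality requires Σ ≤ 1; here Σ = 0.96875 ≤ 1, so such a prefix code exists.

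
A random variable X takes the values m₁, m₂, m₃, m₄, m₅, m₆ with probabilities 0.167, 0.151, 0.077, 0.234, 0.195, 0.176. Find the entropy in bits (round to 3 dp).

2.519 bits

H = −Σ pᵢ log₂ pᵢ.
−0.167·log₂(0.167) = 0.4312
−0.151·log₂(0.151) = 0.4118
−0.077·log₂(0.077) = 0.2848
−0.234·log₂(0.234) = 0.4903
−0.195·log₂(0.195) = 0.4599
−0.176·log₂(0.176) = 0.4411
Sum ≈ 2.5192 → 2.519 bits.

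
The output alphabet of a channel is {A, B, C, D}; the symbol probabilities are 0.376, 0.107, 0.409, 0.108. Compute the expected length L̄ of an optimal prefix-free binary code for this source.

1.806 bits/symbol

Repeatedly combine the two least-probable nodes; the expected code length is the sum of the merged weights.
merge 107/1000 + 27/250 → 43/200
merge 43/200 + 47/125 → 591/1000
merge 409/1000 + 591/1000 → 1
L = 43/200 + 591/1000 + 1 = 903/500 = 1.806 bits/symbol.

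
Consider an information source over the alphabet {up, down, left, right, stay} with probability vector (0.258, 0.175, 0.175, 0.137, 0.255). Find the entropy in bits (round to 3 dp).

H = −Σ pᵢ log₂ pᵢ.
−0.258·log₂(0.258) = 0.5043
−0.175·log₂(0.175) = 0.4401
−0.175·log₂(0.175) = 0.4401
−0.137·log₂(0.137) = 0.3929
−0.255·log₂(0.255) = 0.5027
Sum ≈ 2.2800 → 2.280 bits.

2.280 bits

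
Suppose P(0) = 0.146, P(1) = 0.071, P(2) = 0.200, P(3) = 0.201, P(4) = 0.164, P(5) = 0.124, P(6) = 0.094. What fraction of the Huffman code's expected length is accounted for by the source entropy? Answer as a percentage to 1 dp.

98.7%

Entropy H = −Σ p log₂ p ≈ 2.7277 bits.
Huffman merges: 71/1000+47/500→33/200; 31/250+73/500→27/100; 41/250+33/200→329/1000; 1/5+201/1000→401/1000; 27/100+329/1000→599/1000; 401/1000+599/1000→1. L = 691/250 ≈ 2.7640.
Efficiency = H/L = 2.7277/2.7640 = 98.7%.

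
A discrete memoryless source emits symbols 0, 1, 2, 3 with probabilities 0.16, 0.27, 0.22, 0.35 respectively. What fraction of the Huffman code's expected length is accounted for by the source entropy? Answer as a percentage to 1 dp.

97.2%

Entropy H = −Σ p log₂ p ≈ 1.9437 bits.
Huffman merges: 4/25+11/50→19/50; 27/100+7/20→31/50; 19/50+31/50→1. L = 2 ≈ 2.0000.
Efficiency = H/L = 1.9437/2.0000 = 97.2%.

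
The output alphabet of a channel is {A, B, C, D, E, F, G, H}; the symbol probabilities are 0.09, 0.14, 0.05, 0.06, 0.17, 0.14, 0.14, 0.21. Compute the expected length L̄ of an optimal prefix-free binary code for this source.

2.9 bits/symbol

Repeatedly combine the two least-probable nodes; the expected code length is the sum of the merged weights.
merge 1/20 + 3/50 → 11/100
merge 9/100 + 11/100 → 1/5
merge 7/50 + 7/50 → 7/25
merge 7/50 + 17/100 → 31/100
merge 1/5 + 21/100 → 41/100
merge 7/25 + 31/100 → 59/100
merge 41/100 + 59/100 → 1
L = 11/100 + 1/5 + 7/25 + 31/100 + 41/100 + 59/100 + 1 = 29/10 = 2.9 bits/symbol.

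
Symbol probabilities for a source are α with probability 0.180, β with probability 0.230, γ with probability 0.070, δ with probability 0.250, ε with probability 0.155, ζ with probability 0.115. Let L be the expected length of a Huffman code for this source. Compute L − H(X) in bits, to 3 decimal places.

0.043 bits

Entropy H = −Σ p log₂ p ≈ 2.4773 bits.
Huffman merges: 7/100+23/200→37/200; 31/200+9/50→67/200; 37/200+23/100→83/200; 1/4+67/200→117/200; 83/200+117/200→1. L = 63/25 ≈ 2.5200.
L − H = 2.5200 − 2.4773 = 0.043 bits.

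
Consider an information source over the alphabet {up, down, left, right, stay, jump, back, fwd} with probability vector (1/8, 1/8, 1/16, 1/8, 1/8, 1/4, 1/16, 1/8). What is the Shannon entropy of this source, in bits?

Each probability is a power of 1/2, so log₂(1/p) is an integer.
H = Σ p·log₂(1/p) = 1/8·3 + 1/8·3 + 1/16·4 + 1/8·3 + 1/8·3 + 1/4·2 + 1/16·4 + 1/8·3 = 2.875 bits.

2.875 bits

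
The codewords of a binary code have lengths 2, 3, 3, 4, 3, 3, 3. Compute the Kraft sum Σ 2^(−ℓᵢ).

0.9375

With common denominator 2^4 = 16: Σ 2^(−ℓᵢ) = 4/16 + 2/16 + 2/16 + 1/16 + 2/16 + 2/16 + 2/16 = 15/16 = 0.9375.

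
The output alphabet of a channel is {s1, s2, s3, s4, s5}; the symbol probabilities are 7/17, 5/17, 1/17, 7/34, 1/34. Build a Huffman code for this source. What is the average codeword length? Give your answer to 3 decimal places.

Repeatedly combine the two least-probable nodes; the expected code length is the sum of the merged weights.
merge 1/34 + 1/17 → 3/34
merge 3/34 + 7/34 → 5/17
merge 5/17 + 5/17 → 10/17
merge 7/17 + 10/17 → 1
L = 3/34 + 5/17 + 10/17 + 1 = 67/34 ≈ 1.971 bits/symbol.

1.971 bits/symbol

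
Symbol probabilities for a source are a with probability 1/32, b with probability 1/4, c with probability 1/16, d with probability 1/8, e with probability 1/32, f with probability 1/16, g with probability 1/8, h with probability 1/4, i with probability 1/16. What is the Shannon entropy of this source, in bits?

Each probability is a power of 1/2, so log₂(1/p) is an integer.
H = Σ p·log₂(1/p) = 1/32·5 + 1/4·2 + 1/16·4 + 1/8·3 + 1/32·5 + 1/16·4 + 1/8·3 + 1/4·2 + 1/16·4 = 2.8125 bits.

2.8125 bits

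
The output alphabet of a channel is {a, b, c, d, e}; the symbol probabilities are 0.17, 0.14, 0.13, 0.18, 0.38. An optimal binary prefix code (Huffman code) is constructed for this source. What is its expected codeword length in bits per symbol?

2.24 bits/symbol

Repeatedly combine the two least-probable nodes; the expected code length is the sum of the merged weights.
merge 13/100 + 7/50 → 27/100
merge 17/100 + 9/50 → 7/20
merge 27/100 + 7/20 → 31/50
merge 19/50 + 31/50 → 1
L = 27/100 + 7/20 + 31/50 + 1 = 56/25 = 2.24 bits/symbol.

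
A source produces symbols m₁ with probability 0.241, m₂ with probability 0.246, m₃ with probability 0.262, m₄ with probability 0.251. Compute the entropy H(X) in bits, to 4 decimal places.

H = −Σ pᵢ log₂ pᵢ.
−0.241·log₂(0.241) = 0.4947
−0.246·log₂(0.246) = 0.4977
−0.262·log₂(0.262) = 0.5063
−0.251·log₂(0.251) = 0.5006
Sum ≈ 1.9993 → 1.9993 bits.

1.9993 bits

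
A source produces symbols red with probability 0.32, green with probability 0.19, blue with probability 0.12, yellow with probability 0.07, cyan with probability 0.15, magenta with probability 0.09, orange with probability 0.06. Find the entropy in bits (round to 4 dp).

2.5836 bits

H = −Σ pᵢ log₂ pᵢ.
−0.32·log₂(0.32) = 0.5260
−0.19·log₂(0.19) = 0.4552
−0.12·log₂(0.12) = 0.3671
−0.07·log₂(0.07) = 0.2686
−0.15·log₂(0.15) = 0.4105
−0.09·log₂(0.09) = 0.3127
−0.06·log₂(0.06) = 0.2435
Sum ≈ 2.5836 → 2.5836 bits.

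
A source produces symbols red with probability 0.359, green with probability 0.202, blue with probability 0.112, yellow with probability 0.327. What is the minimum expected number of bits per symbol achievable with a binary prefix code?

Repeatedly combine the two least-probable nodes; the expected code length is the sum of the merged weights.
merge 14/125 + 101/500 → 157/500
merge 157/500 + 327/1000 → 641/1000
merge 359/1000 + 641/1000 → 1
L = 157/500 + 641/1000 + 1 = 391/200 = 1.955 bits/symbol.

1.955 bits/symbol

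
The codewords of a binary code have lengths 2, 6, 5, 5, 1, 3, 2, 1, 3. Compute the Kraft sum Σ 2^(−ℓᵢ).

With common denominator 2^6 = 64: Σ 2^(−ℓᵢ) = 16/64 + 1/64 + 2/64 + 2/64 + 32/64 + 8/64 + 16/64 + 32/64 + 8/64 = 117/64 = 1.828125.

1.828125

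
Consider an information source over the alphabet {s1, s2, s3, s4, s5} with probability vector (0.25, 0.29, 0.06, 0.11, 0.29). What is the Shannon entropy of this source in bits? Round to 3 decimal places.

H = −Σ pᵢ log₂ pᵢ.
−0.25·log₂(0.25) = 0.5000
−0.29·log₂(0.29) = 0.5179
−0.06·log₂(0.06) = 0.2435
−0.11·log₂(0.11) = 0.3503
−0.29·log₂(0.29) = 0.5179
Sum ≈ 2.1296 → 2.130 bits.

2.130 bits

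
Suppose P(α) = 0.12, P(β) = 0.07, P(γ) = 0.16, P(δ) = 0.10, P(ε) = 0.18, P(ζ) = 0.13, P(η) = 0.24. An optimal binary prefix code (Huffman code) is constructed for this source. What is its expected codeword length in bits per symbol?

2.75 bits/symbol

Repeatedly combine the two least-probable nodes; the expected code length is the sum of the merged weights.
merge 7/100 + 1/10 → 17/100
merge 3/25 + 13/100 → 1/4
merge 4/25 + 17/100 → 33/100
merge 9/50 + 6/25 → 21/50
merge 1/4 + 33/100 → 29/50
merge 21/50 + 29/50 → 1
L = 17/100 + 1/4 + 33/100 + 21/50 + 29/50 + 1 = 11/4 = 2.75 bits/symbol.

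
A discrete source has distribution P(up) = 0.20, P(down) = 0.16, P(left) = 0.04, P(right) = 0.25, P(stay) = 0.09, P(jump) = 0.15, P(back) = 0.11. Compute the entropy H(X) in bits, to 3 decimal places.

H = −Σ pᵢ log₂ pᵢ.
−0.20·log₂(0.20) = 0.4644
−0.16·log₂(0.16) = 0.4230
−0.04·log₂(0.04) = 0.1858
−0.25·log₂(0.25) = 0.5000
−0.09·log₂(0.09) = 0.3127
−0.15·log₂(0.15) = 0.4105
−0.11·log₂(0.11) = 0.3503
Sum ≈ 2.6466 → 2.647 bits.

2.647 bits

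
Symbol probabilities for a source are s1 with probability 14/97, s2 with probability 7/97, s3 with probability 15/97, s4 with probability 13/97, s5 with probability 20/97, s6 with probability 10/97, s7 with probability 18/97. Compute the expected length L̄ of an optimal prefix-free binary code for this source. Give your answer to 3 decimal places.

2.784 bits/symbol

Repeatedly combine the two least-probable nodes; the expected code length is the sum of the merged weights.
merge 7/97 + 10/97 → 17/97
merge 13/97 + 14/97 → 27/97
merge 15/97 + 17/97 → 32/97
merge 18/97 + 20/97 → 38/97
merge 27/97 + 32/97 → 59/97
merge 38/97 + 59/97 → 1
L = 17/97 + 27/97 + 32/97 + 38/97 + 59/97 + 1 = 270/97 ≈ 2.784 bits/symbol.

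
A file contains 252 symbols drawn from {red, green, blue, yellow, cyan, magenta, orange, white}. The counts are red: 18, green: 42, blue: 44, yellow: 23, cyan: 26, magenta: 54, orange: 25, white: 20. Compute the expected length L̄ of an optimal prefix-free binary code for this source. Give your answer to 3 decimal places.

Probabilities are the counts divided by 252.
Repeatedly combine the two least-probable nodes; the expected code length is the sum of the merged weights.
merge 1/14 + 5/63 → 19/126
merge 23/252 + 25/252 → 4/21
merge 13/126 + 19/126 → 16/63
merge 1/6 + 11/63 → 43/126
merge 4/21 + 3/14 → 17/42
merge 16/63 + 43/126 → 25/42
merge 17/42 + 25/42 → 1
L = 19/126 + 4/21 + 16/63 + 43/126 + 17/42 + 25/42 + 1 = 185/63 ≈ 2.937 bits/symbol.

2.937 bits/symbol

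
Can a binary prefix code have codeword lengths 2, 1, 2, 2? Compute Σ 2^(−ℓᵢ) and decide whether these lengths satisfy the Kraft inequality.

With common denominator 2^2 = 4: Σ 2^(−ℓᵢ) = 1/4 + 2/4 + 1/4 + 1/4 = 5/4 = 1.25.
Kraft's inequality requires Σ ≤ 1; here Σ = 1.25 > 1, so no such prefix code exists.

1.25; no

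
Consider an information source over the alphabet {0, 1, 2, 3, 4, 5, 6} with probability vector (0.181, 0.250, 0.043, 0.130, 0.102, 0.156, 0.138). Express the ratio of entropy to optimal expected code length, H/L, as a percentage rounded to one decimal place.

Entropy H = −Σ p log₂ p ≈ 2.6725 bits.
Huffman merges: 43/1000+51/500→29/200; 13/100+69/500→67/250; 29/200+39/250→301/1000; 181/1000+1/4→431/1000; 67/250+301/1000→569/1000; 431/1000+569/1000→1. L = 1357/500 ≈ 2.7140.
Efficiency = H/L = 2.6725/2.7140 = 98.5%.

98.5%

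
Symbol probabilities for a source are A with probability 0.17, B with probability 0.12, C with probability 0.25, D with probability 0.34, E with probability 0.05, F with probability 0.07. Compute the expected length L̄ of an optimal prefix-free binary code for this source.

Repeatedly combine the two least-probable nodes; the expected code length is the sum of the merged weights.
merge 1/20 + 7/100 → 3/25
merge 3/25 + 3/25 → 6/25
merge 17/100 + 6/25 → 41/100
merge 1/4 + 17/50 → 59/100
merge 41/100 + 59/100 → 1
L = 3/25 + 6/25 + 41/100 + 59/100 + 1 = 59/25 = 2.36 bits/symbol.

2.36 bits/symbol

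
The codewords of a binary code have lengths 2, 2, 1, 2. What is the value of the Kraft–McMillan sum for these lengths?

1.25

With common denominator 2^2 = 4: Σ 2^(−ℓᵢ) = 1/4 + 1/4 + 2/4 + 1/4 = 5/4 = 1.25.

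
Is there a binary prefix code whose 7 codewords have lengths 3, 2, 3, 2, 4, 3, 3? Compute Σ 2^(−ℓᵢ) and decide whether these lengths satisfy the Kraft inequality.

With common denominator 2^4 = 16: Σ 2^(−ℓᵢ) = 2/16 + 4/16 + 2/16 + 4/16 + 1/16 + 2/16 + 2/16 = 17/16 = 1.0625.
Kraft's inequality requires Σ ≤ 1; here Σ = 1.0625 > 1, so no such prefix code exists.

1.0625; no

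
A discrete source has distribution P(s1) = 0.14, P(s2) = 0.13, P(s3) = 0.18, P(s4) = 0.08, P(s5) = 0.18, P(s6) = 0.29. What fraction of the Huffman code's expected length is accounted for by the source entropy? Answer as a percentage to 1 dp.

98.0%

Entropy H = −Σ p log₂ p ≈ 2.4798 bits.
Huffman merges: 2/25+13/100→21/100; 7/50+9/50→8/25; 9/50+21/100→39/100; 29/100+8/25→61/100; 39/100+61/100→1. L = 253/100 ≈ 2.5300.
Efficiency = H/L = 2.4798/2.5300 = 98.0%.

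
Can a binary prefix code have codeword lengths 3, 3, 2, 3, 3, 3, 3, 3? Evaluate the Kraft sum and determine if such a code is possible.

1.125; no

With common denominator 2^3 = 8: Σ 2^(−ℓᵢ) = 1/8 + 1/8 + 2/8 + 1/8 + 1/8 + 1/8 + 1/8 + 1/8 = 9/8 = 1.125.
Kraft's inequality requires Σ ≤ 1; here Σ = 1.125 > 1, so no such prefix code exists.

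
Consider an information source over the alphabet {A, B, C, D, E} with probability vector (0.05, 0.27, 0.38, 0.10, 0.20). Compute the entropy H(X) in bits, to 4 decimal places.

2.0531 bits

H = −Σ pᵢ log₂ pᵢ.
−0.05·log₂(0.05) = 0.2161
−0.27·log₂(0.27) = 0.5100
−0.38·log₂(0.38) = 0.5305
−0.10·log₂(0.10) = 0.3322
−0.20·log₂(0.20) = 0.4644
Sum ≈ 2.0531 → 2.0531 bits.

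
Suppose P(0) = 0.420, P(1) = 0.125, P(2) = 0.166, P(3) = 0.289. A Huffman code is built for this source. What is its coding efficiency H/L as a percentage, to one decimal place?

Entropy H = −Σ p log₂ p ≈ 1.8483 bits.
Huffman merges: 1/8+83/500→291/1000; 289/1000+291/1000→29/50; 21/50+29/50→1. L = 1871/1000 ≈ 1.8710.
Efficiency = H/L = 1.8483/1.8710 = 98.8%.

98.8%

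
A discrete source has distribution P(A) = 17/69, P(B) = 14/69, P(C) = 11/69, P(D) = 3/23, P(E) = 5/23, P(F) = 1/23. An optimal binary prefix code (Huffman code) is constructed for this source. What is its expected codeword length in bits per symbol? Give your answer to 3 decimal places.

2.507 bits/symbol

Repeatedly combine the two least-probable nodes; the expected code length is the sum of the merged weights.
merge 1/23 + 3/23 → 4/23
merge 11/69 + 4/23 → 1/3
merge 14/69 + 5/23 → 29/69
merge 17/69 + 1/3 → 40/69
merge 29/69 + 40/69 → 1
L = 4/23 + 1/3 + 29/69 + 40/69 + 1 = 173/69 ≈ 2.507 bits/symbol.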